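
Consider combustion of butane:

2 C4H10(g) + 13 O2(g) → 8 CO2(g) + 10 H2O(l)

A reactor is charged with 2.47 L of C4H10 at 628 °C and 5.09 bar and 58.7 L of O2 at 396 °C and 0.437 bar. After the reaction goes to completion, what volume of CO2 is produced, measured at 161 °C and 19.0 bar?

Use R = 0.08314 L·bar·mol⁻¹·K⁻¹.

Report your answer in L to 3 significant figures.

n(C4H10) = PV/RT = (5.09 × 2.47) / (0.08314 × 901.15) = 0.1678 mol
n(O2) = PV/RT = (0.437 × 58.7) / (0.08314 × 669.15) = 0.4611 mol
For 0.1678 mol C4H10, stoichiometry requires (13/2) × 0.1678 = 1.091 mol O2; 0.4611 mol is available, so O2 is limiting.
n(CO2) = (8/13) × 0.4611 = 0.2838 mol
V(CO2) = nRT/P = 0.2838 × 0.08314 × 434.15 / 19.0 = 0.5391 L

0.539 L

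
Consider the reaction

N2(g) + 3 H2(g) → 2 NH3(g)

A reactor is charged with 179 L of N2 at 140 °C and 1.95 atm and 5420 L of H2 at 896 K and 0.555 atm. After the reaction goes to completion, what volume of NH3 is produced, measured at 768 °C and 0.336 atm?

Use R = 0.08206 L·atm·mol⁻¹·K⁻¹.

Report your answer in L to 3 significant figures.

5240 L

n(N2) = PV/RT = (1.95 × 179) / (0.08206 × 413.15) = 10.30 mol
n(H2) = PV/RT = (0.555 × 5420) / (0.08206 × 896) = 40.91 mol
For 10.30 mol N2, stoichiometry requires (3/1) × 10.30 = 30.90 mol H2; 40.91 mol is available, so N2 is limiting.
n(NH3) = (2/1) × 10.30 = 20.60 mol
V(NH3) = nRT/P = 20.60 × 0.08206 × 1041.15 / 0.336 = 5238 L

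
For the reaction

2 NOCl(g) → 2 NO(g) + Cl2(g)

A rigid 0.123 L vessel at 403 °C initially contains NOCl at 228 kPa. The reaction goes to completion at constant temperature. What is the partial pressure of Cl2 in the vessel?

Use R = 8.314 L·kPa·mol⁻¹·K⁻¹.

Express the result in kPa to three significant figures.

n(NOCl)₀ = PV/RT = (228 × 0.123) / (8.314 × 676.15) = 0.004989 mol
n(Cl2) = (1/2) × 0.004989 = 0.002495 mol
P(Cl2) = nRT/V = 0.002495 × 8.314 × 676.15 / 0.123 = 114.0 kPa

114 kPa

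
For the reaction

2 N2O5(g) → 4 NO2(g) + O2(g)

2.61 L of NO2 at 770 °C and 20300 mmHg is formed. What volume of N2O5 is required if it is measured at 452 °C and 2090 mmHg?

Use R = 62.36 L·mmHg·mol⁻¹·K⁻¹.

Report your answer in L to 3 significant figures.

n(NO2) = PV/RT = (20300 × 2.61) / (62.36 × 1043.15) = 0.8145 mol
n(N2O5) = (2/4) × 0.8145 = 0.4073 mol
V = nRT/P = 0.4073 × 62.36 × 725.15 / 2090 = 8.813 L

8.81 L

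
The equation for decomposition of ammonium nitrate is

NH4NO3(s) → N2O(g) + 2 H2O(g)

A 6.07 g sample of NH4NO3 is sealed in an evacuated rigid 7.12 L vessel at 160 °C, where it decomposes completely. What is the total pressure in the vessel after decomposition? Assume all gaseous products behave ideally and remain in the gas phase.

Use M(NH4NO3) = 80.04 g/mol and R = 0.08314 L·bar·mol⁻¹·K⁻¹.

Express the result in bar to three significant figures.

1.15 bar

n(NH4NO3) = 6.07 / 80.04 = 0.07584 mol
n(gas produced) = (3/1) × 0.07584 = 0.2275 mol
P = nRT/V = 0.2275 × 0.08314 × 433.15 / 7.12 = 1.151 bar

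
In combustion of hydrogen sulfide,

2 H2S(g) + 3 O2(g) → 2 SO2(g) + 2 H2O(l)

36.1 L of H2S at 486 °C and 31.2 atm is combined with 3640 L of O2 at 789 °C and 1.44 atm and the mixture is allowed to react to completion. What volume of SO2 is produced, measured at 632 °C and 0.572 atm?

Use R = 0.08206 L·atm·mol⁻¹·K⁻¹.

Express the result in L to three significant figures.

2350 L

n(H2S) = PV/RT = (31.2 × 36.1) / (0.08206 × 759.15) = 18.08 mol
n(O2) = PV/RT = (1.44 × 3640) / (0.08206 × 1062.15) = 60.14 mol
For 18.08 mol H2S, stoichiometry requires (3/2) × 18.08 = 27.12 mol O2; 60.14 mol is available, so H2S is limiting.
n(SO2) = (2/2) × 18.08 = 18.08 mol
V(SO2) = nRT/P = 18.08 × 0.08206 × 905.15 / 0.572 = 2348 L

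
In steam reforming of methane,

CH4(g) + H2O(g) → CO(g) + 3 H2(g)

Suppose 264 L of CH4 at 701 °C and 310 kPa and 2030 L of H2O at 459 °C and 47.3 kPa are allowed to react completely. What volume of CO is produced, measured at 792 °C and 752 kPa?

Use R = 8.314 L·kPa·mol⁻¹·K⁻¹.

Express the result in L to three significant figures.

119 L

n(CH4) = PV/RT = (310 × 264) / (8.314 × 974.15) = 10.10 mol
n(H2O) = PV/RT = (47.3 × 2030) / (8.314 × 732.15) = 15.77 mol
For 10.10 mol CH4, stoichiometry requires (1/1) × 10.10 = 10.10 mol H2O; 15.77 mol is available, so CH4 is limiting.
n(CO) = (1/1) × 10.10 = 10.10 mol
V(CO) = nRT/P = 10.10 × 8.314 × 1065.15 / 752 = 118.9 L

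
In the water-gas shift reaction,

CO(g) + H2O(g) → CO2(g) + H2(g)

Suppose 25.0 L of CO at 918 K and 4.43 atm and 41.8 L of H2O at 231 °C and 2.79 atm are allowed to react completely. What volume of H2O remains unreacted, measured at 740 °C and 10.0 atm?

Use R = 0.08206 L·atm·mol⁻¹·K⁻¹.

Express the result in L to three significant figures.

n(CO) = PV/RT = (4.43 × 25.0) / (0.08206 × 918) = 1.470 mol
n(H2O) = PV/RT = (2.79 × 41.8) / (0.08206 × 504.15) = 2.819 mol
For 1.470 mol CO, stoichiometry requires (1/1) × 1.470 = 1.470 mol H2O; 2.819 mol is available, so CO is limiting.
n(H2O) consumed = (1/1) × 1.470 = 1.470 mol; remaining = 2.819 − 1.470 = 1.349 mol
V(H2O) = nRT/P = 1.349 × 0.08206 × 1013.15 / 10.0 = 11.22 L

11.2 L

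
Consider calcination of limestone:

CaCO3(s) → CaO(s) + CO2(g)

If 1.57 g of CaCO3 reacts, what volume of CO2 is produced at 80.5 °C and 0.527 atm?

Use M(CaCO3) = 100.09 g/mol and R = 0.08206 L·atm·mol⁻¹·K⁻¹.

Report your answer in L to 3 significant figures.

n(CaCO3) = 1.570 / 100.09 = 0.01569 mol
n(CO2) = (1/1) × 0.01569 = 0.01569 mol
V = nRT/P = 0.01569 × 0.08206 × 353.65 / 0.527 = 0.8640 L

0.864 L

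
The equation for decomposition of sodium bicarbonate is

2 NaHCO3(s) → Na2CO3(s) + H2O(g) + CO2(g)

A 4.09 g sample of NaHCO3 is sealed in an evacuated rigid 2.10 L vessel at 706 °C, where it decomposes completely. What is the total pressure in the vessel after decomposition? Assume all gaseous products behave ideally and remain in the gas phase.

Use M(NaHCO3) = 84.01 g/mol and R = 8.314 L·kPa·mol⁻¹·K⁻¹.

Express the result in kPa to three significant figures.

n(NaHCO3) = 4.09 / 84.01 = 0.04868 mol
n(gas produced) = (2/2) × 0.04868 = 0.04868 mol
P = nRT/V = 0.04868 × 8.314 × 979.15 / 2.10 = 188.7 kPa

189 kPa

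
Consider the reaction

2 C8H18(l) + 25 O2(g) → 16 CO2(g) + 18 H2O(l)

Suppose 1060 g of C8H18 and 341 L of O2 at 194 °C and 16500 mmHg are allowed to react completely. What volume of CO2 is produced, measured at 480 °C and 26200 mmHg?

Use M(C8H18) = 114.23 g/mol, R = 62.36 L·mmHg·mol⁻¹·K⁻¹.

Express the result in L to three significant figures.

133 L

n(C8H18) = 1060 / 114.23 = 9.280 mol
n(O2) = PV/RT = (16500 × 341) / (62.36 × 467.15) = 193.1 mol
For 9.280 mol C8H18, stoichiometry requires (25/2) × 9.280 = 116.0 mol O2; 193.1 mol is available, so C8H18 is limiting.
n(CO2) = (16/2) × 9.280 = 74.24 mol
V(CO2) = nRT/P = 74.24 × 62.36 × 753.15 / 26200 = 133.1 L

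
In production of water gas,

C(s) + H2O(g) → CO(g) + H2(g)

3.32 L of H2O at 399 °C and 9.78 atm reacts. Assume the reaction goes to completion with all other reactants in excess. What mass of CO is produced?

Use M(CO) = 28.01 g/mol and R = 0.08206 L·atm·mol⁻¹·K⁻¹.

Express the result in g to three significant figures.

16.5 g

n(H2O) = PV/RT = (9.78 × 3.32) / (0.08206 × 672.15) = 0.5887 mol
n(CO) = (1/1) × 0.5887 = 0.5887 mol
m(CO) = 0.5887 × 28.01 = 16.49 g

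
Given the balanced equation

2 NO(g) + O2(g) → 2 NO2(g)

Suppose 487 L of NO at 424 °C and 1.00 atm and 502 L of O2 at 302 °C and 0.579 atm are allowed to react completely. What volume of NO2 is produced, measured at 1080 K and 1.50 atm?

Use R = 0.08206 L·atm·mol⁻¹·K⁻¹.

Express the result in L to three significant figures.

n(NO) = PV/RT = (1.00 × 487) / (0.08206 × 697.15) = 8.513 mol
n(O2) = PV/RT = (0.579 × 502) / (0.08206 × 575.15) = 6.158 mol
For 8.513 mol NO, stoichiometry requires (1/2) × 8.513 = 4.256 mol O2; 6.158 mol is available, so NO is limiting.
n(NO2) = (2/2) × 8.513 = 8.513 mol
V(NO2) = nRT/P = 8.513 × 0.08206 × 1080 / 1.50 = 503.0 L

503 L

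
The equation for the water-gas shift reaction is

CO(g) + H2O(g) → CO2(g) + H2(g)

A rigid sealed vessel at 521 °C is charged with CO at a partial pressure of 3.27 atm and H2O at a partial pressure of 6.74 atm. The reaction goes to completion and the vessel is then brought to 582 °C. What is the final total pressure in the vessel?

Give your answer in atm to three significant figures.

10.8 atm

At constant V, partial pressures at 521 °C are proportional to moles, so apply stoichiometry directly to pressures.
P(H2O) required for 3.27 atm of CO = (1/1) × 3.27 = 3.270 atm; available 6.74 atm, so CO is limiting.
P(H2O) remaining = 6.74 − (1/1) × 3.27 = 3.470 atm
P(gaseous products) = (1+1)/1 × 3.27 = 6.540 atm
P_total at 521 °C = 3.470 + 6.540 = 10.01 atm
Scaling to 582 °C: P = 10.01 × 855.15/794.15 = 10.78 atm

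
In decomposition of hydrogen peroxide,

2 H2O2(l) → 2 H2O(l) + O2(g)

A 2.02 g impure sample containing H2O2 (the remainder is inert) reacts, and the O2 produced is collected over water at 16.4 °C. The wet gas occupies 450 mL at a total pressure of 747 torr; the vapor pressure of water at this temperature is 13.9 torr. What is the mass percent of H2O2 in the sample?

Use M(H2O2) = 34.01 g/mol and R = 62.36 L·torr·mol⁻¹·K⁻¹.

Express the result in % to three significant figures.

P(O2) = 747 − 13.9 = 733.1 torr
n(O2) = PV/RT = (733.1 × 0.4500) / (62.36 × 289.55) = 0.01827 mol
n(H2O2) = (2/1) × 0.01827 = 0.03654 mol
m(H2O2) = 0.03654 × 34.01 = 1.243 g
%H2O2 = 1.243 / 2.02 × 100 = 61.53%

61.5 %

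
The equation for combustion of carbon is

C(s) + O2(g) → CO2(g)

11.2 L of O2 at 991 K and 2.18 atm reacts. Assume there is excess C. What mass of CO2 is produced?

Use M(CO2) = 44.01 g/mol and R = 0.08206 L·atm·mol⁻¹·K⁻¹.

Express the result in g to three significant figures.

13.2 g

n(O2) = PV/RT = (2.18 × 11.2) / (0.08206 × 991) = 0.3002 mol
n(CO2) = (1/1) × 0.3002 = 0.3002 mol
m(CO2) = 0.3002 × 44.01 = 13.21 g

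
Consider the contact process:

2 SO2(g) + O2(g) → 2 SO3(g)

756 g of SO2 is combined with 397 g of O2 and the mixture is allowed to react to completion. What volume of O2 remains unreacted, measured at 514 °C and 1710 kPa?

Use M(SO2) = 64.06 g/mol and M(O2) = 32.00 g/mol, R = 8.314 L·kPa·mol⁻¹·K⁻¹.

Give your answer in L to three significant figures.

24.9 L

n(SO2) = 756 / 64.06 = 11.80 mol
n(O2) = 397 / 32.00 = 12.41 mol
For 11.80 mol SO2, stoichiometry requires (1/2) × 11.80 = 5.900 mol O2; 12.41 mol is available, so SO2 is limiting.
n(O2) consumed = (1/2) × 11.80 = 5.900 mol; remaining = 12.41 − 5.900 = 6.510 mol
V(O2) = nRT/P = 6.510 × 8.314 × 787.15 / 1710 = 24.91 L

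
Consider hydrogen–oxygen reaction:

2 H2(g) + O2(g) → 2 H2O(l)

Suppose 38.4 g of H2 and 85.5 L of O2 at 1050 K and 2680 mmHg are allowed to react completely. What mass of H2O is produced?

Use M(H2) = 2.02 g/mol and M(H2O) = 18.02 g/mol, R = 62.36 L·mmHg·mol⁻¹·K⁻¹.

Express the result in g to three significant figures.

126 g

n(H2) = 38.4 / 2.02 = 19.01 mol
n(O2) = PV/RT = (2680 × 85.5) / (62.36 × 1050) = 3.499 mol
For 19.01 mol H2, stoichiometry requires (1/2) × 19.01 = 9.505 mol O2; 3.499 mol is available, so O2 is limiting.
n(H2O) = (2/1) × 3.499 = 6.998 mol
m(H2O) = 6.998 × 18.02 = 126.1 g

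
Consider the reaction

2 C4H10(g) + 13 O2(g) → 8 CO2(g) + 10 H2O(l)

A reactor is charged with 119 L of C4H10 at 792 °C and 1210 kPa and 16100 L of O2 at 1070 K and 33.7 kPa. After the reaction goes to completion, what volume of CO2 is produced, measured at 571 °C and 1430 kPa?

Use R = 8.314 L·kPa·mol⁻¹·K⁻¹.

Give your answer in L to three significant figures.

n(C4H10) = PV/RT = (1210 × 119) / (8.314 × 1065.15) = 16.26 mol
n(O2) = PV/RT = (33.7 × 16100) / (8.314 × 1070) = 60.99 mol
For 16.26 mol C4H10, stoichiometry requires (13/2) × 16.26 = 105.7 mol O2; 60.99 mol is available, so O2 is limiting.
n(CO2) = (8/13) × 60.99 = 37.53 mol
V(CO2) = nRT/P = 37.53 × 8.314 × 844.15 / 1430 = 184.2 L

184 L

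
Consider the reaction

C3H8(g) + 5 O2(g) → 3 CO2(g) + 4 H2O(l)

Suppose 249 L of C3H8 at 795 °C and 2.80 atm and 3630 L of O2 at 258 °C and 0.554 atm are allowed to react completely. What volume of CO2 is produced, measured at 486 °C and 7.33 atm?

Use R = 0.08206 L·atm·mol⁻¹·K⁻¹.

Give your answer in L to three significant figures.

n(C3H8) = PV/RT = (2.80 × 249) / (0.08206 × 1068.15) = 7.954 mol
n(O2) = PV/RT = (0.554 × 3630) / (0.08206 × 531.15) = 46.14 mol
For 7.954 mol C3H8, stoichiometry requires (5/1) × 7.954 = 39.77 mol O2; 46.14 mol is available, so C3H8 is limiting.
n(CO2) = (3/1) × 7.954 = 23.86 mol
V(CO2) = nRT/P = 23.86 × 0.08206 × 759.15 / 7.33 = 202.8 L

203 L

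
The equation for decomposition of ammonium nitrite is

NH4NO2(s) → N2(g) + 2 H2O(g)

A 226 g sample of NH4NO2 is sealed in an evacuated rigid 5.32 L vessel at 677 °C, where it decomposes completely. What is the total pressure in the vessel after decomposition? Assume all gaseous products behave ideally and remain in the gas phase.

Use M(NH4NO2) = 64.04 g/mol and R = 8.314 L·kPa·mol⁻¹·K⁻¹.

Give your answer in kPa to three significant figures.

15700 kPa

n(NH4NO2) = 226 / 64.04 = 3.529 mol
n(gas produced) = (3/1) × 3.529 = 10.59 mol
P = nRT/V = 10.59 × 8.314 × 950.15 / 5.32 = 15720 kPa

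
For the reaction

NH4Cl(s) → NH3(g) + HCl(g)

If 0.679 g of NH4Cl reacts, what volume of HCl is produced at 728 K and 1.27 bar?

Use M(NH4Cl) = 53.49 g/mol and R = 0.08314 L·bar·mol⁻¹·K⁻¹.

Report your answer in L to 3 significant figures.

n(NH4Cl) = 0.6790 / 53.49 = 0.01269 mol
n(HCl) = (1/1) × 0.01269 = 0.01269 mol
V = nRT/P = 0.01269 × 0.08314 × 728 / 1.27 = 0.6048 L

0.605 L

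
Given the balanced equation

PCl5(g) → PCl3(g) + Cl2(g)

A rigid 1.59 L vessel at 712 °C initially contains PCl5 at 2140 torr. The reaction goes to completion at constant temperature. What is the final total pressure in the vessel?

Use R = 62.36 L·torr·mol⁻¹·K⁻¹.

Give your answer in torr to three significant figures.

4280 torr

At constant T and V, P ∝ n(gas): 1 mol gas → 2 mol gas.
P_final = (2/1) × 2140 = 4280 torr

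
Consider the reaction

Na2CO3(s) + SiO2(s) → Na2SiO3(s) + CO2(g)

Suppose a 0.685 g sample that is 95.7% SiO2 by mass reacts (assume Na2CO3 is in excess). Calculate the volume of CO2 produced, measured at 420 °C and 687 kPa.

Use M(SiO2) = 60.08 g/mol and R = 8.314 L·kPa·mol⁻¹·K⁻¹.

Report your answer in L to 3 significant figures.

0.0915 L

mass of SiO2 = 0.685 × 95.7/100 = 0.6555 g
n(SiO2) = 0.6555 / 60.08 = 0.01091 mol
n(CO2) = (1/1) × 0.01091 = 0.01091 mol
V = nRT/P = 0.01091 × 8.314 × 693.15 / 687 = 0.09152 L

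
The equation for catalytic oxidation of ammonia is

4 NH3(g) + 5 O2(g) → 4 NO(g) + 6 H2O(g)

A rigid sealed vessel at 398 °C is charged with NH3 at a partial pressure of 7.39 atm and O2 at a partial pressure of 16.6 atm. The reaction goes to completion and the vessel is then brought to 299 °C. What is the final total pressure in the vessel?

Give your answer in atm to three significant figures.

22.0 atm

At constant V, partial pressures at 398 °C are proportional to moles, so apply stoichiometry directly to pressures.
P(O2) required for 7.39 atm of NH3 = (5/4) × 7.39 = 9.237 atm; available 16.6 atm, so NH3 is limiting.
P(O2) remaining = 16.6 − (5/4) × 7.39 = 7.363 atm
P(gaseous products) = (4+6)/4 × 7.39 = 18.47 atm
P_total at 398 °C = 7.363 + 18.47 = 25.83 atm
Scaling to 299 °C: P = 25.83 × 572.15/671.15 = 22.02 atm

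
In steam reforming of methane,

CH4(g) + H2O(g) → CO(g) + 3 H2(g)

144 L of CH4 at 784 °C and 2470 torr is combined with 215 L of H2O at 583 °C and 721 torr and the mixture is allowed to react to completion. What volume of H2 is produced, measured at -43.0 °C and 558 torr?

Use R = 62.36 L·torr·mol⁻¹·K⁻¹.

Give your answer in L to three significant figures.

n(CH4) = PV/RT = (2470 × 144) / (62.36 × 1057.15) = 5.395 mol
n(H2O) = PV/RT = (721 × 215) / (62.36 × 856.15) = 2.903 mol
For 5.395 mol CH4, stoichiometry requires (1/1) × 5.395 = 5.395 mol H2O; 2.903 mol is available, so H2O is limiting.
n(H2) = (3/1) × 2.903 = 8.709 mol
V(H2) = nRT/P = 8.709 × 62.36 × 230.15 / 558 = 224.0 L

224 L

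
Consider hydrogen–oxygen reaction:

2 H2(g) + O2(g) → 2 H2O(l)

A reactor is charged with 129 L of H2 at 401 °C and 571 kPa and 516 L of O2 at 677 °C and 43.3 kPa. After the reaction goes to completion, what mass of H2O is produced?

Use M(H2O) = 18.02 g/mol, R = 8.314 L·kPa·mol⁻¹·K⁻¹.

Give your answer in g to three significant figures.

n(H2) = PV/RT = (571 × 129) / (8.314 × 674.15) = 13.14 mol
n(O2) = PV/RT = (43.3 × 516) / (8.314 × 950.15) = 2.828 mol
For 13.14 mol H2, stoichiometry requires (1/2) × 13.14 = 6.570 mol O2; 2.828 mol is available, so O2 is limiting.
n(H2O) = (2/1) × 2.828 = 5.656 mol
m(H2O) = 5.656 × 18.02 = 101.9 g

102 g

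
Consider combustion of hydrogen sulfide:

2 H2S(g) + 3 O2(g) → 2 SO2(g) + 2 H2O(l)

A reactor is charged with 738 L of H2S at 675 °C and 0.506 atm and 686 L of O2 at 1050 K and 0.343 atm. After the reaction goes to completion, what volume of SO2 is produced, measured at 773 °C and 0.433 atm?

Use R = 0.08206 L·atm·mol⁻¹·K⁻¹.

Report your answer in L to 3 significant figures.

361 L

n(H2S) = PV/RT = (0.506 × 738) / (0.08206 × 948.15) = 4.800 mol
n(O2) = PV/RT = (0.343 × 686) / (0.08206 × 1050) = 2.731 mol
For 4.800 mol H2S, stoichiometry requires (3/2) × 4.800 = 7.200 mol O2; 2.731 mol is available, so O2 is limiting.
n(SO2) = (2/3) × 2.731 = 1.821 mol
V(SO2) = nRT/P = 1.821 × 0.08206 × 1046.15 / 0.433 = 361.0 L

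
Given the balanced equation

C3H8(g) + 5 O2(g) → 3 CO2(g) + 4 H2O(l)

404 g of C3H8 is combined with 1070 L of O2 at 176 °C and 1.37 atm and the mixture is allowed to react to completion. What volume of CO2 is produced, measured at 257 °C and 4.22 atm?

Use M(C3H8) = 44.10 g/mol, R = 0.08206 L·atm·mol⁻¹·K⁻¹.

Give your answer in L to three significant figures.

246 L

n(C3H8) = 404 / 44.10 = 9.161 mol
n(O2) = PV/RT = (1.37 × 1070) / (0.08206 × 449.15) = 39.77 mol
For 9.161 mol C3H8, stoichiometry requires (5/1) × 9.161 = 45.80 mol O2; 39.77 mol is available, so O2 is limiting.
n(CO2) = (3/5) × 39.77 = 23.86 mol
V(CO2) = nRT/P = 23.86 × 0.08206 × 530.15 / 4.22 = 246.0 L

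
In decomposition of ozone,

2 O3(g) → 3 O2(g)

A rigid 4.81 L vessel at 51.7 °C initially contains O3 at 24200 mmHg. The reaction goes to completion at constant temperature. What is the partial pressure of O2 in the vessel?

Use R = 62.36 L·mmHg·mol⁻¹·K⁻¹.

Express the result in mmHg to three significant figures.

n(O3)₀ = PV/RT = (24200 × 4.81) / (62.36 × 324.85) = 5.746 mol
n(O2) = (3/2) × 5.746 = 8.619 mol
P(O2) = nRT/V = 8.619 × 62.36 × 324.85 / 4.81 = 36300 mmHg

36300 mmHg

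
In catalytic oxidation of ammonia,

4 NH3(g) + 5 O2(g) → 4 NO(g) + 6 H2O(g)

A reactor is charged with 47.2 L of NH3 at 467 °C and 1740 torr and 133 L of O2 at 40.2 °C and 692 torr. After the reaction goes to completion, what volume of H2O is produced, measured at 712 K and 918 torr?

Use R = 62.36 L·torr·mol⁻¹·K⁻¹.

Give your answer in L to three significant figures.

n(NH3) = PV/RT = (1740 × 47.2) / (62.36 × 740.15) = 1.779 mol
n(O2) = PV/RT = (692 × 133) / (62.36 × 313.35) = 4.710 mol
For 1.779 mol NH3, stoichiometry requires (5/4) × 1.779 = 2.224 mol O2; 4.710 mol is available, so NH3 is limiting.
n(H2O) = (6/4) × 1.779 = 2.668 mol
V(H2O) = nRT/P = 2.668 × 62.36 × 712 / 918 = 129.0 L

129 L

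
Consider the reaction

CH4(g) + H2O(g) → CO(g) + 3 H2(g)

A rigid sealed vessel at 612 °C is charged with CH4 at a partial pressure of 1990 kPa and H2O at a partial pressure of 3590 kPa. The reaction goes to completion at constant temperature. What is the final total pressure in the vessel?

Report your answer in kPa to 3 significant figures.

With V and T fixed, P_i ∝ n_i, so the mole ratios apply directly to partial pressures at 612 °C.
P(H2O) required for 1990 kPa of CH4 = (1/1) × 1990 = 1990 kPa; available 3590 kPa, so CH4 is limiting.
P(H2O) remaining = 3590 − (1/1) × 1990 = 1600 kPa
P(gaseous products) = (1+3)/1 × 1990 = 7960 kPa
P_total at 612 °C = 1600 + 7960 = 9560 kPa

9560 kPa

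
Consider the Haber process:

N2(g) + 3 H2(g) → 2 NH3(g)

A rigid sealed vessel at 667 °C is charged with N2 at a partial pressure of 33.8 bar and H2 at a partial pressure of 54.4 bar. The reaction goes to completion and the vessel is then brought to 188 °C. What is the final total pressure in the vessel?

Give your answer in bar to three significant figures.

25.5 bar

With V and T fixed, P_i ∝ n_i, so the mole ratios apply directly to partial pressures at 667 °C.
P(H2) required for 33.8 bar of N2 = (3/1) × 33.8 = 101.4 bar; available 54.4 bar, so H2 is limiting.
P(N2) remaining = 33.8 − (1/3) × 54.4 = 15.67 bar
P(gaseous products) = (2)/3 × 54.4 = 36.27 bar
P_total at 667 °C = 15.67 + 36.27 = 51.94 bar
Scaling to 188 °C: P = 51.94 × 461.15/940.15 = 25.48 bar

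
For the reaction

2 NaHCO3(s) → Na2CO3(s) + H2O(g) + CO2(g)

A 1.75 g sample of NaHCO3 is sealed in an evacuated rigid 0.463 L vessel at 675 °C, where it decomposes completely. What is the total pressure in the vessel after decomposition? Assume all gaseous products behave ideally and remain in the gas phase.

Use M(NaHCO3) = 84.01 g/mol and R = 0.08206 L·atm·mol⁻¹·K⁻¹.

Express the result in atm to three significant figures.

3.50 atm

n(NaHCO3) = 1.75 / 84.01 = 0.02083 mol
n(gas produced) = (2/2) × 0.02083 = 0.02083 mol
P = nRT/V = 0.02083 × 0.08206 × 948.15 / 0.463 = 3.500 atm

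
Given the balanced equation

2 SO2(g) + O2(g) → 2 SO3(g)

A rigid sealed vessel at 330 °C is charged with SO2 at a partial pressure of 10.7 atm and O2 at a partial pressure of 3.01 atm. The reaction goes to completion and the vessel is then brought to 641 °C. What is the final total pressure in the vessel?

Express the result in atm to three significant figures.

16.2 atm

Because the vessel is rigid and T is held at 330 °C, work the stoichiometry in partial pressures (P_i = n_iRT/V).
P(O2) required for 10.7 atm of SO2 = (1/2) × 10.7 = 5.350 atm; available 3.01 atm, so O2 is limiting.
P(SO2) remaining = 10.7 − (2/1) × 3.01 = 4.680 atm
P(gaseous products) = (2)/1 × 3.01 = 6.020 atm
P_total at 330 °C = 4.680 + 6.020 = 10.70 atm
Scaling to 641 °C: P = 10.70 × 914.15/603.15 = 16.22 atm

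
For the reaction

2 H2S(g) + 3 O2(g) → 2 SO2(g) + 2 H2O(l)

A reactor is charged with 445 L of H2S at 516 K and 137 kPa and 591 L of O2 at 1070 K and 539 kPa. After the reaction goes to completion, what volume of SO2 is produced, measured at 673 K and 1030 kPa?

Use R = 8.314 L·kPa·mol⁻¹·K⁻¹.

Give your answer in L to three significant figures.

77.2 L

n(H2S) = PV/RT = (137 × 445) / (8.314 × 516) = 14.21 mol
n(O2) = PV/RT = (539 × 591) / (8.314 × 1070) = 35.81 mol
For 14.21 mol H2S, stoichiometry requires (3/2) × 14.21 = 21.32 mol O2; 35.81 mol is available, so H2S is limiting.
n(SO2) = (2/2) × 14.21 = 14.21 mol
V(SO2) = nRT/P = 14.21 × 8.314 × 673 / 1030 = 77.19 L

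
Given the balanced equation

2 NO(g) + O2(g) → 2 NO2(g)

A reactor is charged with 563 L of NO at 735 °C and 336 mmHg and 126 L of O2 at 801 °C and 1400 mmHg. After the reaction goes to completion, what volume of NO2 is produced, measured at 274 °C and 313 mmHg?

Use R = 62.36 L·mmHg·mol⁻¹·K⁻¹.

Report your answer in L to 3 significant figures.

328 L

n(NO) = PV/RT = (336 × 563) / (62.36 × 1008.15) = 3.009 mol
n(O2) = PV/RT = (1400 × 126) / (62.36 × 1074.15) = 2.633 mol
For 3.009 mol NO, stoichiometry requires (1/2) × 3.009 = 1.504 mol O2; 2.633 mol is available, so NO is limiting.
n(NO2) = (2/2) × 3.009 = 3.009 mol
V(NO2) = nRT/P = 3.009 × 62.36 × 547.15 / 313 = 328.0 L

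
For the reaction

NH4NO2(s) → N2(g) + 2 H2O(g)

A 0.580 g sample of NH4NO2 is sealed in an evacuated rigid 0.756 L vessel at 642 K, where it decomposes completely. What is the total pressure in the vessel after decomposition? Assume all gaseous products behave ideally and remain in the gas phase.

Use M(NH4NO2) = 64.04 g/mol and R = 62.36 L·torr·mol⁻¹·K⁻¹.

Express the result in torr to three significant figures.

n(NH4NO2) = 0.580 / 64.04 = 0.009057 mol
n(gas produced) = (3/1) × 0.009057 = 0.02717 mol
P = nRT/V = 0.02717 × 62.36 × 642 / 0.756 = 1439 torr

1440 torr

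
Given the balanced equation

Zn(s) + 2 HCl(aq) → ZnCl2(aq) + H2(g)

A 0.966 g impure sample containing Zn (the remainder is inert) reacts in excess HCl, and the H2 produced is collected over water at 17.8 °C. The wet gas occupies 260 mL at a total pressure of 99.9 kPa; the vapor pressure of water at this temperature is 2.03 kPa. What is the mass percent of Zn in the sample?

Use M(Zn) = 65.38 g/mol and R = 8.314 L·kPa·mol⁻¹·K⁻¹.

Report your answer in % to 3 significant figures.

71.2 %

P(H2) = 99.9 − 2.03 = 97.87 kPa
n(H2) = PV/RT = (97.87 × 0.2600) / (8.314 × 290.95) = 0.01052 mol
n(Zn) = (1/1) × 0.01052 = 0.01052 mol
m(Zn) = 0.01052 × 65.38 = 0.6878 g
%Zn = 0.6878 / 0.966 × 100 = 71.20%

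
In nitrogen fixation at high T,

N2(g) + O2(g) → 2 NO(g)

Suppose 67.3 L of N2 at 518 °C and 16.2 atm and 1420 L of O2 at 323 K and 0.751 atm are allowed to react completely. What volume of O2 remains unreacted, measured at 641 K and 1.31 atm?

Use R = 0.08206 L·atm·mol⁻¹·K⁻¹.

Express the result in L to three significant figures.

941 L

n(N2) = PV/RT = (16.2 × 67.3) / (0.08206 × 791.15) = 16.79 mol
n(O2) = PV/RT = (0.751 × 1420) / (0.08206 × 323) = 40.23 mol
For 16.79 mol N2, stoichiometry requires (1/1) × 16.79 = 16.79 mol O2; 40.23 mol is available, so N2 is limiting.
n(O2) consumed = (1/1) × 16.79 = 16.79 mol; remaining = 40.23 − 16.79 = 23.44 mol
V(O2) = nRT/P = 23.44 × 0.08206 × 641 / 1.31 = 941.2 L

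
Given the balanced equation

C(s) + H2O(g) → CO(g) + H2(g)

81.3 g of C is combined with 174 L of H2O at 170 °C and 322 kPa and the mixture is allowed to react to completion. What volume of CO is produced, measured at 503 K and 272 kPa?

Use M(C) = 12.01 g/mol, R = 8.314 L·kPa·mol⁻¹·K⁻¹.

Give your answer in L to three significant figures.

n(C) = 81.3 / 12.01 = 6.769 mol
n(H2O) = PV/RT = (322 × 174) / (8.314 × 443.15) = 15.21 mol
For 6.769 mol C, stoichiometry requires (1/1) × 6.769 = 6.769 mol H2O; 15.21 mol is available, so C is limiting.
n(CO) = (1/1) × 6.769 = 6.769 mol
V(CO) = nRT/P = 6.769 × 8.314 × 503 / 272 = 104.1 L

104 L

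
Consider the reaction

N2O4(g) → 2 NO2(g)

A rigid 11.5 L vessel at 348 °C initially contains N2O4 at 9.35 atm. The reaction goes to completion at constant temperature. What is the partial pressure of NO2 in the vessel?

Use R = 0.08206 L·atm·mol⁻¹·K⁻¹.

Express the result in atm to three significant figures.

18.7 atm

n(N2O4)₀ = PV/RT = (9.35 × 11.5) / (0.08206 × 621.15) = 2.110 mol
n(NO2) = (2/1) × 2.110 = 4.220 mol
P(NO2) = nRT/V = 4.220 × 0.08206 × 621.15 / 11.5 = 18.70 atm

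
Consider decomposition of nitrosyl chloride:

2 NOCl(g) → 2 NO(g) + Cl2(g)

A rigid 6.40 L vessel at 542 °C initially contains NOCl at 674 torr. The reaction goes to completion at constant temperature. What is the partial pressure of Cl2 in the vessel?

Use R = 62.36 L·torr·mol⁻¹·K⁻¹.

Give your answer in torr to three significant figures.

n(NOCl)₀ = PV/RT = (674 × 6.40) / (62.36 × 815.15) = 0.08486 mol
n(Cl2) = (1/2) × 0.08486 = 0.04243 mol
P(Cl2) = nRT/V = 0.04243 × 62.36 × 815.15 / 6.40 = 337.0 torr

337 torr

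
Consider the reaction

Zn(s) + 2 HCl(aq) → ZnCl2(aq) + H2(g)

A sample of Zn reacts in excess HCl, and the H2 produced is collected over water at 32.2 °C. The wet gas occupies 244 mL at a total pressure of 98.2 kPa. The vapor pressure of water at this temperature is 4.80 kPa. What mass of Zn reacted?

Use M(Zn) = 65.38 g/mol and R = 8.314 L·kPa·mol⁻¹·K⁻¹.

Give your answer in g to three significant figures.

P(H2) = 98.2 − 4.80 = 93.40 kPa
n(H2) = PV/RT = (93.40 × 0.2440) / (8.314 × 305.35) = 0.008977 mol
n(Zn) = (1/1) × 0.008977 = 0.008977 mol
m(Zn) = 0.008977 × 65.38 = 0.5869 g

0.587 g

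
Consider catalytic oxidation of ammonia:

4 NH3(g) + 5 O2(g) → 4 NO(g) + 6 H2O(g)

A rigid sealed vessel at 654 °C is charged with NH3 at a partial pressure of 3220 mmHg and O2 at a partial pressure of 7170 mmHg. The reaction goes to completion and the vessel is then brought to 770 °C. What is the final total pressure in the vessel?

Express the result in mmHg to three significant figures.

Because the vessel is rigid and T is held at 654 °C, work the stoichiometry in partial pressures (P_i = n_iRT/V).
P(O2) required for 3220 mmHg of NH3 = (5/4) × 3220 = 4025 mmHg; available 7170 mmHg, so NH3 is limiting.
P(O2) remaining = 7170 − (5/4) × 3220 = 3145 mmHg
P(gaseous products) = (4+6)/4 × 3220 = 8050 mmHg
P_total at 654 °C = 3145 + 8050 = 11200 mmHg
Scaling to 770 °C: P = 11200 × 1043.15/927.15 = 12600 mmHg

12600 mmHg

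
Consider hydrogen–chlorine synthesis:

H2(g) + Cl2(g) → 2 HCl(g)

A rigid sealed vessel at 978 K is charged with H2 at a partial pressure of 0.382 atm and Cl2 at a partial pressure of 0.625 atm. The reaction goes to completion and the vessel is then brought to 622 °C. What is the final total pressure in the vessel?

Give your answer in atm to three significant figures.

At constant V, partial pressures at 978 K are proportional to moles, so apply stoichiometry directly to pressures.
P(Cl2) required for 0.382 atm of H2 = (1/1) × 0.382 = 0.3820 atm; available 0.625 atm, so H2 is limiting.
P(Cl2) remaining = 0.625 − (1/1) × 0.382 = 0.2430 atm
P(gaseous products) = (2)/1 × 0.382 = 0.7640 atm
P_total at 978 K = 0.2430 + 0.7640 = 1.007 atm
Scaling to 622 °C: P = 1.007 × 895.15/978 = 0.9217 atm

0.922 atm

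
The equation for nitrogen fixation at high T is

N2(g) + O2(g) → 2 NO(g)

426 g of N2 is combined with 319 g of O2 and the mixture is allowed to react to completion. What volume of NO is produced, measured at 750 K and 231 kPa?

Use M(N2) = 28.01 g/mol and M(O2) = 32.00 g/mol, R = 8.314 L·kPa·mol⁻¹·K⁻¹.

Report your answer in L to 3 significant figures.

n(N2) = 426 / 28.01 = 15.21 mol
n(O2) = 319 / 32.00 = 9.969 mol
For 15.21 mol N2, stoichiometry requires (1/1) × 15.21 = 15.21 mol O2; 9.969 mol is available, so O2 is limiting.
n(NO) = (2/1) × 9.969 = 19.94 mol
V(NO) = nRT/P = 19.94 × 8.314 × 750 / 231 = 538.3 L

538 L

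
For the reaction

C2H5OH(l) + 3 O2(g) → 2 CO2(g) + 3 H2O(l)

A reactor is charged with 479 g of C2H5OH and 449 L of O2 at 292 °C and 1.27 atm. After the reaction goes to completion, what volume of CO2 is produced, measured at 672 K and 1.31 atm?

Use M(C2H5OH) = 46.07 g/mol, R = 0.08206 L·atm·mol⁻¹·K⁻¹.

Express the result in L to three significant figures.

345 L

n(C2H5OH) = 479 / 46.07 = 10.40 mol
n(O2) = PV/RT = (1.27 × 449) / (0.08206 × 565.15) = 12.30 mol
For 10.40 mol C2H5OH, stoichiometry requires (3/1) × 10.40 = 31.20 mol O2; 12.30 mol is available, so O2 is limiting.
n(CO2) = (2/3) × 12.30 = 8.200 mol
V(CO2) = nRT/P = 8.200 × 0.08206 × 672 / 1.31 = 345.2 L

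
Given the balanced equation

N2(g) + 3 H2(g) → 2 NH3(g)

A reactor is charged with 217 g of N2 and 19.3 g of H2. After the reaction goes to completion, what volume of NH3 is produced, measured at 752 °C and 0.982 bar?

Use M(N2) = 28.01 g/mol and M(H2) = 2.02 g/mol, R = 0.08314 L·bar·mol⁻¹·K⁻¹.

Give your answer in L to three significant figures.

n(N2) = 217 / 28.01 = 7.747 mol
n(H2) = 19.3 / 2.02 = 9.554 mol
For 7.747 mol N2, stoichiometry requires (3/1) × 7.747 = 23.24 mol H2; 9.554 mol is available, so H2 is limiting.
n(NH3) = (2/3) × 9.554 = 6.369 mol
V(NH3) = nRT/P = 6.369 × 0.08314 × 1025.15 / 0.982 = 552.8 L

553 L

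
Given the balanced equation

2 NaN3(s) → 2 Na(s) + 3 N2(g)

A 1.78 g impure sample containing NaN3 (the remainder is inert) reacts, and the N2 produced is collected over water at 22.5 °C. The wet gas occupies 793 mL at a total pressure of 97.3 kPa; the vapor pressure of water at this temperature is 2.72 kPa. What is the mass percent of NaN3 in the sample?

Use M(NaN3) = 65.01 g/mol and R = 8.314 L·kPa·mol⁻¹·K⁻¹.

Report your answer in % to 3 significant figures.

P(N2) = 97.3 − 2.72 = 94.58 kPa
n(N2) = PV/RT = (94.58 × 0.7930) / (8.314 × 295.65) = 0.03051 mol
n(NaN3) = (2/3) × 0.03051 = 0.02034 mol
m(NaN3) = 0.02034 × 65.01 = 1.322 g
%NaN3 = 1.322 / 1.78 × 100 = 74.27%

74.3 %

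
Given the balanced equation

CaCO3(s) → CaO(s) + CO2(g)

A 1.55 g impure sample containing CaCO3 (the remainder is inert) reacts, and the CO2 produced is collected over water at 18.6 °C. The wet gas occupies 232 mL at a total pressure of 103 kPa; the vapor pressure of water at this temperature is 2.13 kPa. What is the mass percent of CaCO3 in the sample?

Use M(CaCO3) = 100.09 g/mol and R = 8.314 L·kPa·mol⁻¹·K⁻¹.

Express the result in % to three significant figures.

62.3 %

P(CO2) = 103 − 2.13 = 100.9 kPa
n(CO2) = PV/RT = (100.9 × 0.2320) / (8.314 × 291.75) = 0.009651 mol
n(CaCO3) = (1/1) × 0.009651 = 0.009651 mol
m(CaCO3) = 0.009651 × 100.09 = 0.9660 g
%CaCO3 = 0.9660 / 1.55 × 100 = 62.32%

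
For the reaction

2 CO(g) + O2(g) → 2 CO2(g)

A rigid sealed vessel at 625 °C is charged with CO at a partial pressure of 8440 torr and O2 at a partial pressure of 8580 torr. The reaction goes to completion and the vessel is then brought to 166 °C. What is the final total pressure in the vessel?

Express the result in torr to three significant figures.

With V and T fixed, P_i ∝ n_i, so the mole ratios apply directly to partial pressures at 625 °C.
P(O2) required for 8440 torr of CO = (1/2) × 8440 = 4220 torr; available 8580 torr, so CO is limiting.
P(O2) remaining = 8580 − (1/2) × 8440 = 4360 torr
P(gaseous products) = (2)/2 × 8440 = 8440 torr
P_total at 625 °C = 4360 + 8440 = 12800 torr
Scaling to 166 °C: P = 12800 × 439.15/898.15 = 6259 torr

6260 torr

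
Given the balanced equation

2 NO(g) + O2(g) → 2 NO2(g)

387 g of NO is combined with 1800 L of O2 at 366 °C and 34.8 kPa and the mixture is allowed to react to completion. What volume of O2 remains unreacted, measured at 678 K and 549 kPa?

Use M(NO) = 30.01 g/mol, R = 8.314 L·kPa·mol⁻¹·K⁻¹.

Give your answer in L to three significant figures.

54.8 L

n(NO) = 387 / 30.01 = 12.90 mol
n(O2) = PV/RT = (34.8 × 1800) / (8.314 × 639.15) = 11.79 mol
For 12.90 mol NO, stoichiometry requires (1/2) × 12.90 = 6.450 mol O2; 11.79 mol is available, so NO is limiting.
n(O2) consumed = (1/2) × 12.90 = 6.450 mol; remaining = 11.79 − 6.450 = 5.340 mol
V(O2) = nRT/P = 5.340 × 8.314 × 678 / 549 = 54.83 L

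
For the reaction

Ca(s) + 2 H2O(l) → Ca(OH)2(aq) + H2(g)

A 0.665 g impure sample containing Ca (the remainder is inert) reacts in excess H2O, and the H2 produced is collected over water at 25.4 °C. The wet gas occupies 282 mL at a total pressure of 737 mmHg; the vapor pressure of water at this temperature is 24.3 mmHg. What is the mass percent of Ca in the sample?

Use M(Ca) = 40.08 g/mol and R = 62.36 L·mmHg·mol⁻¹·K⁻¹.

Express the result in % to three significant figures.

P(H2) = 737 − 24.3 = 712.7 mmHg
n(H2) = PV/RT = (712.7 × 0.2820) / (62.36 × 298.55) = 0.01080 mol
n(Ca) = (1/1) × 0.01080 = 0.01080 mol
m(Ca) = 0.01080 × 40.08 = 0.4329 g
%Ca = 0.4329 / 0.665 × 100 = 65.10%

65.1 %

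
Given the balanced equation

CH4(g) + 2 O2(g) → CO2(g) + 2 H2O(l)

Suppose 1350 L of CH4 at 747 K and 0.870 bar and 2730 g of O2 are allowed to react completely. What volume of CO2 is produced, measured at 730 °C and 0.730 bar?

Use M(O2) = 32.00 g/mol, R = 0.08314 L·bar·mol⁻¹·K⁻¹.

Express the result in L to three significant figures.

n(CH4) = PV/RT = (0.870 × 1350) / (0.08314 × 747) = 18.91 mol
n(O2) = 2730 / 32.00 = 85.31 mol
For 18.91 mol CH4, stoichiometry requires (2/1) × 18.91 = 37.82 mol O2; 85.31 mol is available, so CH4 is limiting.
n(CO2) = (1/1) × 18.91 = 18.91 mol
V(CO2) = nRT/P = 18.91 × 0.08314 × 1003.15 / 0.730 = 2160 L

2160 L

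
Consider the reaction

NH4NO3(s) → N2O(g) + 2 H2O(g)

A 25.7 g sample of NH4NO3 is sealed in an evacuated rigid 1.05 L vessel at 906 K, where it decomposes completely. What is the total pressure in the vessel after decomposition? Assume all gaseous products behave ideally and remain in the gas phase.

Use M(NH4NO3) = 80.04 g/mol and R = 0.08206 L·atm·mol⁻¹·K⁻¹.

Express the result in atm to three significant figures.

n(NH4NO3) = 25.7 / 80.04 = 0.3211 mol
n(gas produced) = (3/1) × 0.3211 = 0.9633 mol
P = nRT/V = 0.9633 × 0.08206 × 906 / 1.05 = 68.21 atm

68.2 atm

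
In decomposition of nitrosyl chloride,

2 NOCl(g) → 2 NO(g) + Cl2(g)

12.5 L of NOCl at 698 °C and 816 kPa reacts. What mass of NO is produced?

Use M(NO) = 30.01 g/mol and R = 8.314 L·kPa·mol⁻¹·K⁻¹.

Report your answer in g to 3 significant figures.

n(NOCl) = PV/RT = (816 × 12.5) / (8.314 × 971.15) = 1.263 mol
n(NO) = (2/2) × 1.263 = 1.263 mol
m(NO) = 1.263 × 30.01 = 37.90 g

37.9 g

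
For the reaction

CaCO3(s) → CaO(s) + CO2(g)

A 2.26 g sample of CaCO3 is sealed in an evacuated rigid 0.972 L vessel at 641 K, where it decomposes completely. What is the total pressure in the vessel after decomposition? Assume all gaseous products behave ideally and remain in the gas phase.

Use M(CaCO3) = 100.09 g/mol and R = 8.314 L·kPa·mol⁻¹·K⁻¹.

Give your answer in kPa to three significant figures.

124 kPa

n(CaCO3) = 2.26 / 100.09 = 0.02258 mol
n(gas produced) = (1/1) × 0.02258 = 0.02258 mol
P = nRT/V = 0.02258 × 8.314 × 641 / 0.972 = 123.8 kPa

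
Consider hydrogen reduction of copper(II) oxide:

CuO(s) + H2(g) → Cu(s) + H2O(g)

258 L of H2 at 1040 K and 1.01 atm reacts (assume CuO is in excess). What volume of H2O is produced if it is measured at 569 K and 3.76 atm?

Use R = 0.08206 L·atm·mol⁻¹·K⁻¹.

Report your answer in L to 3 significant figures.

37.9 L

n(H2) = PV/RT = (1.01 × 258) / (0.08206 × 1040) = 3.053 mol
n(H2O) = (1/1) × 3.053 = 3.053 mol
V = nRT/P = 3.053 × 0.08206 × 569 / 3.76 = 37.91 L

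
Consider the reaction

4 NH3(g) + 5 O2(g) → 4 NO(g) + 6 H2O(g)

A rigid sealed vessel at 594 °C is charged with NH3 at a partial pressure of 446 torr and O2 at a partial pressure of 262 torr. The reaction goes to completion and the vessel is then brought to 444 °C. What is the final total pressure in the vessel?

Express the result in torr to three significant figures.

629 torr

With V and T fixed, P_i ∝ n_i, so the mole ratios apply directly to partial pressures at 594 °C.
P(O2) required for 446 torr of NH3 = (5/4) × 446 = 557.5 torr; available 262 torr, so O2 is limiting.
P(NH3) remaining = 446 − (4/5) × 262 = 236.4 torr
P(gaseous products) = (4+6)/5 × 262 = 524.0 torr
P_total at 594 °C = 236.4 + 524.0 = 760.4 torr
Scaling to 444 °C: P = 760.4 × 717.15/867.15 = 628.9 torr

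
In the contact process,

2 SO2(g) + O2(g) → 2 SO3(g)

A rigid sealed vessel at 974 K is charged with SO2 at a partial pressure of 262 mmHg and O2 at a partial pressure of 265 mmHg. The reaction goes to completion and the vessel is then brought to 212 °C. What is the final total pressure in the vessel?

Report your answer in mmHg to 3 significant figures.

Because the vessel is rigid and T is held at 974 K, work the stoichiometry in partial pressures (P_i = n_iRT/V).
P(O2) required for 262 mmHg of SO2 = (1/2) × 262 = 131.0 mmHg; available 265 mmHg, so SO2 is limiting.
P(O2) remaining = 265 − (1/2) × 262 = 134.0 mmHg
P(gaseous products) = (2)/2 × 262 = 262.0 mmHg
P_total at 974 K = 134.0 + 262.0 = 396.0 mmHg
Scaling to 212 °C: P = 396.0 × 485.15/974 = 197.2 mmHg

197 mmHg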